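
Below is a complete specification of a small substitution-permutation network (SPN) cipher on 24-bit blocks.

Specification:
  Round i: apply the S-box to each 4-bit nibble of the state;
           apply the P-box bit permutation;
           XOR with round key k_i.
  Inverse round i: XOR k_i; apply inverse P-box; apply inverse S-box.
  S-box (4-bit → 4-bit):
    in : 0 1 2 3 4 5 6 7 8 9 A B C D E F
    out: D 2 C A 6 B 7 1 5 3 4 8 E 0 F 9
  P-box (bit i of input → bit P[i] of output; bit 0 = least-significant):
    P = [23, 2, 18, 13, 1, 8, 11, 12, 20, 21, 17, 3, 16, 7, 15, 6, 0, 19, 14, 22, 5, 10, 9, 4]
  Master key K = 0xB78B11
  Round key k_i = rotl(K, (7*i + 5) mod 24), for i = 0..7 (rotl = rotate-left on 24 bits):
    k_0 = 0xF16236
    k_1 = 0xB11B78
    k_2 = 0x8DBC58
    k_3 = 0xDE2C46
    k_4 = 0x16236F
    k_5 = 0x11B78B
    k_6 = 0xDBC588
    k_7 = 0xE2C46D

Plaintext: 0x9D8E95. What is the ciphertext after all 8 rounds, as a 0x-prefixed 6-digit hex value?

0xDD0187

s_0 = plaintext = 0x9D8E95
s_1 = Round(s_0, k_0) = 0x42C718
s_2 = Round(s_1, k_1) = 0x65DCB8
s_3 = Round(s_2, k_2) = 0x63AA71
s_4 = Round(s_3, k_3) = 0x94AA60
s_5 = Round(s_4, k_4) = 0x98CE4D
s_6 = Round(s_5, k_5) = 0x237A62
s_7 = Round(s_6, k_6) = 0x94EE9A
s_8 = Round(s_7, k_7) = 0xDD0187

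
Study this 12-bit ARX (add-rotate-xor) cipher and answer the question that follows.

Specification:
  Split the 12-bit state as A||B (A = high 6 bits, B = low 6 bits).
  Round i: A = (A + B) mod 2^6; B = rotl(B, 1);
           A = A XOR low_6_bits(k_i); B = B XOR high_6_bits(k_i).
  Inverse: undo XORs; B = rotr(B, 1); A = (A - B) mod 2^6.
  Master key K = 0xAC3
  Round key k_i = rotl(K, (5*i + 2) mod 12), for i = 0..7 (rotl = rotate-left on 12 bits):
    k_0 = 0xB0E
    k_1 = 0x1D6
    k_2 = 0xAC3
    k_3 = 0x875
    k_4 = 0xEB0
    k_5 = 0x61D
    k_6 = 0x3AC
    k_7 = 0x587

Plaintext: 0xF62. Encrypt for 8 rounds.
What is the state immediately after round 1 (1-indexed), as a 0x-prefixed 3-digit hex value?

s_0 = plaintext = 0xF62
s_1 = Round(s_0, k_0) = 0x469
s_2 = Round(s_1, k_1) = 0xB14
s_3 = Round(s_2, k_2) = 0x0C3
s_4 = Round(s_3, k_3) = 0xCE7
s_5 = Round(s_4, k_4) = 0xAB5
s_6 = Round(s_5, k_5) = 0x0B3
s_7 = Round(s_6, k_6) = 0x669
s_8 = Round(s_7, k_7) = 0x145

0x469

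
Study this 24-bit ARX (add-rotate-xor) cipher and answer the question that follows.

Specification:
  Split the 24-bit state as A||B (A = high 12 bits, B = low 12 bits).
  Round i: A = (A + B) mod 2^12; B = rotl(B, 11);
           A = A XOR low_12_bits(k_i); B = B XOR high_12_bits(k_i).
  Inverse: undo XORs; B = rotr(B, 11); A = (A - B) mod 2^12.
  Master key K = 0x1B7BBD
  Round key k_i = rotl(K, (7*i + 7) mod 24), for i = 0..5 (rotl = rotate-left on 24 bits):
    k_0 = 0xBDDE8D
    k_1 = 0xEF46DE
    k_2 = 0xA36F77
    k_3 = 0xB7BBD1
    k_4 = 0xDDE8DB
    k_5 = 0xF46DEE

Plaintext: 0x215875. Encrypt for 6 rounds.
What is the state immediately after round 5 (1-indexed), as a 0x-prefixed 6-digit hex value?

0x19E44E

s_0 = plaintext = 0x215875
s_1 = Round(s_0, k_0) = 0x4077E7
s_2 = Round(s_1, k_1) = 0xD30507
s_3 = Round(s_2, k_2) = 0xD400B5
s_4 = Round(s_3, k_3) = 0x624321
s_5 = Round(s_4, k_4) = 0x19E44E
s_6 = Round(s_5, k_5) = 0x802D61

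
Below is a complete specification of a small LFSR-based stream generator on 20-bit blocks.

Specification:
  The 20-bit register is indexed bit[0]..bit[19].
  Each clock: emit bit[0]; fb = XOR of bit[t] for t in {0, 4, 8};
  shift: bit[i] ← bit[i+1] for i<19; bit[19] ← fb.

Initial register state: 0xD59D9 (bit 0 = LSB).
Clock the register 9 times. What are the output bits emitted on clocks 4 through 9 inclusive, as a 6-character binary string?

110111

reg_0 = 0xD59D9
clock 1: out=1, reg = 0xEACEC
clock 2: out=0, reg = 0x75676
clock 3: out=0, reg = 0xBAB3B
clock 4: out=1, reg = 0xDD59D
clock 5: out=1, reg = 0xEEACE
clock 6: out=0, reg = 0x77567
clock 7: out=1, reg = 0x3BAB3
clock 8: out=1, reg = 0x1DD59
clock 9: out=1, reg = 0x8EEAC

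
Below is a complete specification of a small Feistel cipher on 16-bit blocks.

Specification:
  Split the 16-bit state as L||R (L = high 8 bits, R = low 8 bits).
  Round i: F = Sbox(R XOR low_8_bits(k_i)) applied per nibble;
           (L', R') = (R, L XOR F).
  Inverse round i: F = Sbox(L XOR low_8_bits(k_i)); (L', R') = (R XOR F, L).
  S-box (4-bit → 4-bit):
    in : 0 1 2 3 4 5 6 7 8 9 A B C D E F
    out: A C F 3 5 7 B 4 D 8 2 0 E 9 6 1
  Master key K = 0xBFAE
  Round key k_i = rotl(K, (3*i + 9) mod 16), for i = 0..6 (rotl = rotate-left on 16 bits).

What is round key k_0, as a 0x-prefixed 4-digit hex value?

K = 0xBFAE
k_0 = rotl(K, (3*0+9) mod 16) = rotl(K, 9) = 0x5D7F

0x5D7F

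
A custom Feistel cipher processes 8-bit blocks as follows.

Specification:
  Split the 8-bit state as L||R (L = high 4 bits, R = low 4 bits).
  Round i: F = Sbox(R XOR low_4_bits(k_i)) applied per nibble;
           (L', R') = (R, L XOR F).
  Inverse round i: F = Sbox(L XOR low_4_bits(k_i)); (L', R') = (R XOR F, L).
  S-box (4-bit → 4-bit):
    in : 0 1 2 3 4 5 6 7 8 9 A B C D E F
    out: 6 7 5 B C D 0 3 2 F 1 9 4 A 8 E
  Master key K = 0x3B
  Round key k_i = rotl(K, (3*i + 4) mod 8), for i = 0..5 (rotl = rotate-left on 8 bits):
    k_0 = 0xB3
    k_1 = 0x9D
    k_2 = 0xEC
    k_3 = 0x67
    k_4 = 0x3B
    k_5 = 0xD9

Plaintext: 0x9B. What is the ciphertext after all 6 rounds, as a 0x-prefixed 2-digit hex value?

s_0 = plaintext = 0x9B
s_1 = Round(s_0, k_0) = 0xBB
s_2 = Round(s_1, k_1) = 0xBB
s_3 = Round(s_2, k_2) = 0xB8
s_4 = Round(s_3, k_3) = 0x85
s_5 = Round(s_4, k_4) = 0x50
s_6 = Round(s_5, k_5) = 0x0A

0x0A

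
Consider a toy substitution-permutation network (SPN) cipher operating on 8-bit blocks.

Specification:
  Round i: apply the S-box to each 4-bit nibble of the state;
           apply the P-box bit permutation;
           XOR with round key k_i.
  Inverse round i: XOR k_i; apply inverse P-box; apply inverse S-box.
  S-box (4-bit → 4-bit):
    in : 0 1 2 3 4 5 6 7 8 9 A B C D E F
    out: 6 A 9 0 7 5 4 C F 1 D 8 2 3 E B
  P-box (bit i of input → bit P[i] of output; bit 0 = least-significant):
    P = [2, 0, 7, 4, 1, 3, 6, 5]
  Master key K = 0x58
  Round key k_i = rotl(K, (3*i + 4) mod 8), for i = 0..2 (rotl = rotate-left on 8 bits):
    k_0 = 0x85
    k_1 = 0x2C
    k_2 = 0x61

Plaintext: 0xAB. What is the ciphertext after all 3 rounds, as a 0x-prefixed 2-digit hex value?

0xE3

s_0 = plaintext = 0xAB
s_1 = Round(s_0, k_0) = 0xF7
s_2 = Round(s_1, k_1) = 0x96
s_3 = Round(s_2, k_2) = 0xE3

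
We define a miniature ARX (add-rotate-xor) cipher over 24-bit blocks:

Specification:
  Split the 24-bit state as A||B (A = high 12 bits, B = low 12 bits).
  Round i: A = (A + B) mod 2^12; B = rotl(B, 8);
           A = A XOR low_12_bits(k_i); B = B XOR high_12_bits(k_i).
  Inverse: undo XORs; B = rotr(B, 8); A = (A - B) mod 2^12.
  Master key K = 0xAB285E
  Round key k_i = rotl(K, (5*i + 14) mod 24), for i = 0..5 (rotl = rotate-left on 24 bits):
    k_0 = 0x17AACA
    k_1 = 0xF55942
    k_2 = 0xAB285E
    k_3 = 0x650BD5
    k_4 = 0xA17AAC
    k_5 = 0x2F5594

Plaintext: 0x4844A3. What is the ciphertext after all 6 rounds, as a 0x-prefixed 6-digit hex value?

s_0 = plaintext = 0x4844A3
s_1 = Round(s_0, k_0) = 0x3ED230
s_2 = Round(s_1, k_1) = 0xF5FF76
s_3 = Round(s_2, k_2) = 0x68BC45
s_4 = Round(s_3, k_3) = 0x905394
s_5 = Round(s_4, k_4) = 0x635E2E
s_6 = Round(s_5, k_5) = 0x1F7C17

0x1F7C17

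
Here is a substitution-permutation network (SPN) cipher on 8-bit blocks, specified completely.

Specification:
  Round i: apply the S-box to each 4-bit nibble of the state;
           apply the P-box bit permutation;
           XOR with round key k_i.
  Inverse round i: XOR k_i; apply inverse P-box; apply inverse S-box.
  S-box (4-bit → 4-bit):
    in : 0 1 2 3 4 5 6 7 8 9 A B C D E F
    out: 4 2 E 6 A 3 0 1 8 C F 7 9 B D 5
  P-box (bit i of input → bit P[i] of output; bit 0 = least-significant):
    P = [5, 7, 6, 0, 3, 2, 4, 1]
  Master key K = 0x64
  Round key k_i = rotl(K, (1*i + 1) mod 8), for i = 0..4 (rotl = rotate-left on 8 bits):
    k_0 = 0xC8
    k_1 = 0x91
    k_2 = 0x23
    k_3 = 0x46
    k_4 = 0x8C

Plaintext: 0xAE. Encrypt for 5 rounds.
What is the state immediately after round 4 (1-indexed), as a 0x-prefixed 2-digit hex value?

0x75

s_0 = plaintext = 0xAE
s_1 = Round(s_0, k_0) = 0xB7
s_2 = Round(s_1, k_1) = 0xAD
s_3 = Round(s_2, k_2) = 0x9C
s_4 = Round(s_3, k_3) = 0x75
s_5 = Round(s_4, k_4) = 0x24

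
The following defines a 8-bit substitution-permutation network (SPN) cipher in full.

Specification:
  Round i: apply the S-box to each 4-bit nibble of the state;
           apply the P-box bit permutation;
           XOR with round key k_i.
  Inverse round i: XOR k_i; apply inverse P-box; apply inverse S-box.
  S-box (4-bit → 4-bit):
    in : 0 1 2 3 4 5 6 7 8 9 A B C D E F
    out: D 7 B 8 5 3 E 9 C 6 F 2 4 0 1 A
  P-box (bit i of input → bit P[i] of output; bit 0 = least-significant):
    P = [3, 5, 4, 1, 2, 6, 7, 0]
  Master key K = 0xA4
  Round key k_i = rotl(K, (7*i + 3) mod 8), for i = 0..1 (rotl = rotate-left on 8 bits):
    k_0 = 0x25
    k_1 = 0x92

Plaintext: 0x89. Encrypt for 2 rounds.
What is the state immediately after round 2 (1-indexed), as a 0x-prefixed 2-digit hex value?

s_0 = plaintext = 0x89
s_1 = Round(s_0, k_0) = 0x94
s_2 = Round(s_1, k_1) = 0x4A

0x4A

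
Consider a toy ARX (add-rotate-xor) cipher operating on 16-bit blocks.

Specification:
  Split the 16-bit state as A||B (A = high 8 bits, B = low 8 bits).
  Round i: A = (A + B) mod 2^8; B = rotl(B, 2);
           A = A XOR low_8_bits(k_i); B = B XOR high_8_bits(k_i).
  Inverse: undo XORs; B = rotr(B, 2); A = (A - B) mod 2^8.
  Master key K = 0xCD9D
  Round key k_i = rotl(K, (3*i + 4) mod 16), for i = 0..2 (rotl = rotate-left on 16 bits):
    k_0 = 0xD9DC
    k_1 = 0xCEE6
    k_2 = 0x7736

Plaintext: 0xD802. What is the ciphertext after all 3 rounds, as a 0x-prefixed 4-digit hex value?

s_0 = plaintext = 0xD802
s_1 = Round(s_0, k_0) = 0x06D1
s_2 = Round(s_1, k_1) = 0x3189
s_3 = Round(s_2, k_2) = 0x8C51

0x8C51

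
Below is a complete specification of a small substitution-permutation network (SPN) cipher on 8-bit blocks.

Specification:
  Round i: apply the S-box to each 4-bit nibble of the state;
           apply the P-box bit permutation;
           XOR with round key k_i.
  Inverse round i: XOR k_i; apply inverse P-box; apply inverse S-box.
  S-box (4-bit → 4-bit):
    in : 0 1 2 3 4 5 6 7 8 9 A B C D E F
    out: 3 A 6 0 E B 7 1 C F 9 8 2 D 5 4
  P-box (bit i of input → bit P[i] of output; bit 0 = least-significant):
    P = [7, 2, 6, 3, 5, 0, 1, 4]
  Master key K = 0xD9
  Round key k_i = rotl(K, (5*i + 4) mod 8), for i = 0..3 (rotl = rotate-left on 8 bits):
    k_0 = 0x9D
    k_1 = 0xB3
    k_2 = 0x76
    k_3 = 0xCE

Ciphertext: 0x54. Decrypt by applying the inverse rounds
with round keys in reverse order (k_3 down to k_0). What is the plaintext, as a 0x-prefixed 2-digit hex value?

0x8C

s_0 = ciphertext = 0x54
s_1 = InvRound(s_0, k_3) = 0x8A
s_2 = InvRound(s_1, k_2) = 0xA9
s_3 = InvRound(s_2, k_1) = 0x8B
s_4 = InvRound(s_3, k_0) = 0x8C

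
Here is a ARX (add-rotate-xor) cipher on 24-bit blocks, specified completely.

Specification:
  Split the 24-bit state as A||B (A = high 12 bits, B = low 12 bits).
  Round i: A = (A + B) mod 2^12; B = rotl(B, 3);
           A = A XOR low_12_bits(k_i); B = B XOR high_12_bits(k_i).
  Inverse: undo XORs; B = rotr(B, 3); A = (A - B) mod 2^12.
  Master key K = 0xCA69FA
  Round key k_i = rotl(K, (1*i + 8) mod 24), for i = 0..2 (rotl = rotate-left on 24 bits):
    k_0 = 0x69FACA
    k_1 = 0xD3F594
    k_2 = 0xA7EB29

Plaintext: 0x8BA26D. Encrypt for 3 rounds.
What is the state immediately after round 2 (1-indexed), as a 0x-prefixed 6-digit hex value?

s_0 = plaintext = 0x8BA26D
s_1 = Round(s_0, k_0) = 0x1ED5F6
s_2 = Round(s_1, k_1) = 0x27728D
s_3 = Round(s_2, k_2) = 0xE2DE17

0x27728D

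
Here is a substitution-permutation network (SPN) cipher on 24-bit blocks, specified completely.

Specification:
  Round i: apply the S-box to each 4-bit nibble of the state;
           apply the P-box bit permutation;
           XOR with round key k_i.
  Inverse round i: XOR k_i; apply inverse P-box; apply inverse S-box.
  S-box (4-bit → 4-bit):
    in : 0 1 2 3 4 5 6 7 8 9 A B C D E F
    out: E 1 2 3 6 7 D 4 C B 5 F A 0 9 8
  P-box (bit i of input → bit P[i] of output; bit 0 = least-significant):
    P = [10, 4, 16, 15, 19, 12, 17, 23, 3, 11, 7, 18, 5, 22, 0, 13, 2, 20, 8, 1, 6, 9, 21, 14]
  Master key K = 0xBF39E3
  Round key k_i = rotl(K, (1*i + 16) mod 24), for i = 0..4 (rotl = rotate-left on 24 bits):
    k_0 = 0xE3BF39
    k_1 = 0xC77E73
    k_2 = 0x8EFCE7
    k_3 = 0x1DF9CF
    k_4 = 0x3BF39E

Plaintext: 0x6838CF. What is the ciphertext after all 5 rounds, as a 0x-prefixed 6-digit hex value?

0x4822B1

s_0 = plaintext = 0x6838CF
s_1 = Round(s_0, k_0) = 0x076EDB
s_2 = Round(s_1, k_1) = 0xE2994A
s_3 = Round(s_2, k_2) = 0xD9808F
s_4 = Round(s_3, k_3) = 0x8B5148
s_5 = Round(s_4, k_4) = 0x4822B1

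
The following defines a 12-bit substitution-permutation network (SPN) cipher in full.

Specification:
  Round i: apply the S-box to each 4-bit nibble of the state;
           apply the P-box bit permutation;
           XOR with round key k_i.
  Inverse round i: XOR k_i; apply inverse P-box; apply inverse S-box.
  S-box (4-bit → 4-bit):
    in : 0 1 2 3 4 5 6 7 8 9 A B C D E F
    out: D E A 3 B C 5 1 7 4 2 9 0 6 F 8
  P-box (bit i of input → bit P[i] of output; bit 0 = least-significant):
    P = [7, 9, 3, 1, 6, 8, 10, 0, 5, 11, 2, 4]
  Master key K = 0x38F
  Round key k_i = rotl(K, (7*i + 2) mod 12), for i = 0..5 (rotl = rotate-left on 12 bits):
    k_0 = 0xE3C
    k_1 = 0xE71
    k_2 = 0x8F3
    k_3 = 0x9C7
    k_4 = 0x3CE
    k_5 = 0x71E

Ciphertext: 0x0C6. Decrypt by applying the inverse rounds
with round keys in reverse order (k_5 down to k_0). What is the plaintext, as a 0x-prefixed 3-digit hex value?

s_0 = ciphertext = 0x0C6
s_1 = InvRound(s_0, k_5) = 0xF88
s_2 = InvRound(s_1, k_4) = 0xD6F
s_3 = InvRound(s_2, k_3) = 0x796
s_4 = InvRound(s_3, k_2) = 0x8EA
s_5 = InvRound(s_4, k_1) = 0xF5E
s_6 = InvRound(s_5, k_0) = 0x73F

0x73F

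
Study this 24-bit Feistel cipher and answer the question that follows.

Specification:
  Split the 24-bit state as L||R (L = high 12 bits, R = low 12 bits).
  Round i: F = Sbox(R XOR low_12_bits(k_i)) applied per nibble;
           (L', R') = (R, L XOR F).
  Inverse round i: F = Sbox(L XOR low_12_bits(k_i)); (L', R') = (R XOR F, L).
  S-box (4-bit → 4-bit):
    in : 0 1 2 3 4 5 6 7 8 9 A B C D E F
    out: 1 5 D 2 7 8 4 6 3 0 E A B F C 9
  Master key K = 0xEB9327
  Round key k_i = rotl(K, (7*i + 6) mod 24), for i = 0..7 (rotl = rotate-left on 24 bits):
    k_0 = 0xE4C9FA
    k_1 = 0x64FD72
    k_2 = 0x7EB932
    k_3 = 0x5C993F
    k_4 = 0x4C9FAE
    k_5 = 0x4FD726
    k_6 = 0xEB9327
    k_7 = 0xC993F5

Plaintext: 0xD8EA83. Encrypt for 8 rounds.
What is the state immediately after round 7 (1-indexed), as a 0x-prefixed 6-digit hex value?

0x8B8D30

s_0 = plaintext = 0xD8EA83
s_1 = Round(s_0, k_0) = 0xA83FEE
s_2 = Round(s_1, k_1) = 0xFEE788
s_3 = Round(s_2, k_2) = 0x788340
s_4 = Round(s_3, k_3) = 0x3409E1
s_5 = Round(s_4, k_4) = 0x9E1739
s_6 = Round(s_5, k_5) = 0x7398B8
s_7 = Round(s_6, k_6) = 0x8B8D30
s_8 = Round(s_7, k_7) = 0xD30400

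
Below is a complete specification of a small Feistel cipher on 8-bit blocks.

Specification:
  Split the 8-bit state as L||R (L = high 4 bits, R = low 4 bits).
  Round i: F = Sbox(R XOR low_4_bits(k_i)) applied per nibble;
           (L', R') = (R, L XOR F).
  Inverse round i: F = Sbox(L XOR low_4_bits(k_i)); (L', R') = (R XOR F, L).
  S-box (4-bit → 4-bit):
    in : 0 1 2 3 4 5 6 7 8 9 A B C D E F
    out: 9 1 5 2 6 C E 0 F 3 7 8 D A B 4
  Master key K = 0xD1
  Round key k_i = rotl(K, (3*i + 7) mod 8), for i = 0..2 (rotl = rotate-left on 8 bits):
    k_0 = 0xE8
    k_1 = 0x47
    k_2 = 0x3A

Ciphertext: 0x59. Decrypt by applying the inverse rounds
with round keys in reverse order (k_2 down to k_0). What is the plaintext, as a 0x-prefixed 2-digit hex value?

s_0 = ciphertext = 0x59
s_1 = InvRound(s_0, k_2) = 0xD5
s_2 = InvRound(s_1, k_1) = 0x2D
s_3 = InvRound(s_2, k_0) = 0xA2

0xA2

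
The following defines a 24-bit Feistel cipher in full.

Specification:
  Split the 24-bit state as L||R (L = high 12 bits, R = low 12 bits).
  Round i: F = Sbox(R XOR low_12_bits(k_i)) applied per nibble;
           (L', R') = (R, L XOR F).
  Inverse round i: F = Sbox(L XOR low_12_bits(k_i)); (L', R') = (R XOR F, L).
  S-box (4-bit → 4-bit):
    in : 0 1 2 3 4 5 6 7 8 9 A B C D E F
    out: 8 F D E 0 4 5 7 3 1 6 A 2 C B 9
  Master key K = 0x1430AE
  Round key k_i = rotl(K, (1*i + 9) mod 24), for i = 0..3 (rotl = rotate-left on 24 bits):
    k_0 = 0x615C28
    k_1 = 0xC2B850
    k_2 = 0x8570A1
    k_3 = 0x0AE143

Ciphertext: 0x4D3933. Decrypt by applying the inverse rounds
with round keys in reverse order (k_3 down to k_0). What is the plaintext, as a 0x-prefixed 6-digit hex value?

s_0 = ciphertext = 0x4D3933
s_1 = InvRound(s_0, k_3) = 0xD2B4D3
s_2 = InvRound(s_1, k_2) = 0x8E5D2B
s_3 = InvRound(s_2, k_1) = 0x58F8E5
s_4 = InvRound(s_3, k_0) = 0x98258F

0x98258F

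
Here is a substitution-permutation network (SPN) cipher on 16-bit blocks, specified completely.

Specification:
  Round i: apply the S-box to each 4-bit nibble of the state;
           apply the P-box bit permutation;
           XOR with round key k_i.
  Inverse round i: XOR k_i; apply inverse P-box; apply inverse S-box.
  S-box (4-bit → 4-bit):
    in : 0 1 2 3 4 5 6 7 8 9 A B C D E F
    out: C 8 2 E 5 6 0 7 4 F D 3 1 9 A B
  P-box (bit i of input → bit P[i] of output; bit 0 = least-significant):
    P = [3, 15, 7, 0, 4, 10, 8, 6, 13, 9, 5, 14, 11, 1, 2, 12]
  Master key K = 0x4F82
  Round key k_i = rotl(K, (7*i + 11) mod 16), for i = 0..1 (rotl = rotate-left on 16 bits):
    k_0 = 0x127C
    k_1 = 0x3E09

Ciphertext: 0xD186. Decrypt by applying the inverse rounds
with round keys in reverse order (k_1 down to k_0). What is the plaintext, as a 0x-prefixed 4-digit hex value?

0x4A51

s_0 = ciphertext = 0xD186
s_1 = InvRound(s_0, k_1) = 0x7F59
s_2 = InvRound(s_1, k_0) = 0x4A51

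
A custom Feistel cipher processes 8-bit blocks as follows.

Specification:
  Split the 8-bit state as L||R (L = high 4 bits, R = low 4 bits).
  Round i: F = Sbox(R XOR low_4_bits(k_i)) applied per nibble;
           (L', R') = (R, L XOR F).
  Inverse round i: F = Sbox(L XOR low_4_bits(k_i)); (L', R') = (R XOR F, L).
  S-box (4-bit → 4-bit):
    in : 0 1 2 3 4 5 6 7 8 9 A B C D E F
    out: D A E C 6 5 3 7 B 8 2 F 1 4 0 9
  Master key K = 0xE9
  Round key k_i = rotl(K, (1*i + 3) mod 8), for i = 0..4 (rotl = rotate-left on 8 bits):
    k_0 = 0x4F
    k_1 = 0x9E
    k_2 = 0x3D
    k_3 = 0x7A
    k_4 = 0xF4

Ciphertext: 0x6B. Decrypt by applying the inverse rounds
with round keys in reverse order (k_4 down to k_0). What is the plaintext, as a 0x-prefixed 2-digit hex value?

s_0 = ciphertext = 0x6B
s_1 = InvRound(s_0, k_4) = 0x56
s_2 = InvRound(s_1, k_3) = 0xF5
s_3 = InvRound(s_2, k_2) = 0xBF
s_4 = InvRound(s_3, k_1) = 0xAB
s_5 = InvRound(s_4, k_0) = 0xEA

0xEA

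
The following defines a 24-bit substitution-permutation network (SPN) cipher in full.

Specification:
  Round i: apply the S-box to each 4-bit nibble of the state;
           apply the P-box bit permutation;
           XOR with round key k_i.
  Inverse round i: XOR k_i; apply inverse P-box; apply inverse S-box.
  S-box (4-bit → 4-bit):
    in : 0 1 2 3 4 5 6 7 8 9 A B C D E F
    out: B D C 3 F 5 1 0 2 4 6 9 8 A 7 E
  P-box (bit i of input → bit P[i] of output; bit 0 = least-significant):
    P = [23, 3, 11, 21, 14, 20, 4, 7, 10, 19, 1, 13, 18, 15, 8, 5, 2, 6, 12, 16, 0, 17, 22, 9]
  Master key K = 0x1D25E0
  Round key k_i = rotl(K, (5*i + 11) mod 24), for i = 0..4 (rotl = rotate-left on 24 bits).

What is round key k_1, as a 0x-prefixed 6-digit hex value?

0xE01D25

K = 0x1D25E0
k_0 = rotl(K, (5*0+11) mod 24) = rotl(K, 11) = 0x2F00E9
k_1 = rotl(K, (5*1+11) mod 24) = rotl(K, 16) = 0xE01D25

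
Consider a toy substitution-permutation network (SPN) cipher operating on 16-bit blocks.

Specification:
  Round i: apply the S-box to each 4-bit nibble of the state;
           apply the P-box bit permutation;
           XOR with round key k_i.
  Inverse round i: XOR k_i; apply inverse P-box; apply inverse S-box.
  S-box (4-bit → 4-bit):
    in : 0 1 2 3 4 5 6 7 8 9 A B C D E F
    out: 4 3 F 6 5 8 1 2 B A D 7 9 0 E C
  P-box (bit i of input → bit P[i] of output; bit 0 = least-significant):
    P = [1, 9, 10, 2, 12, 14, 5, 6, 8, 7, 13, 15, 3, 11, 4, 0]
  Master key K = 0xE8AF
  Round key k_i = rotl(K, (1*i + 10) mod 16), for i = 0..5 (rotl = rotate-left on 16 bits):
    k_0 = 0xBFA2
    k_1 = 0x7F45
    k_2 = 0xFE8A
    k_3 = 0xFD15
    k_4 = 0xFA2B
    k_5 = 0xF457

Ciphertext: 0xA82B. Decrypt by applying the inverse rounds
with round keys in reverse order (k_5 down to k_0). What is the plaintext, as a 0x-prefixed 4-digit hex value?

0x1875

s_0 = ciphertext = 0xA82B
s_1 = InvRound(s_0, k_5) = 0xBD2F
s_2 = InvRound(s_1, k_4) = 0xD67E
s_3 = InvRound(s_2, k_3) = 0x84F1
s_4 = InvRound(s_3, k_2) = 0x2021
s_5 = InvRound(s_4, k_1) = 0x762E
s_6 = InvRound(s_5, k_0) = 0x1875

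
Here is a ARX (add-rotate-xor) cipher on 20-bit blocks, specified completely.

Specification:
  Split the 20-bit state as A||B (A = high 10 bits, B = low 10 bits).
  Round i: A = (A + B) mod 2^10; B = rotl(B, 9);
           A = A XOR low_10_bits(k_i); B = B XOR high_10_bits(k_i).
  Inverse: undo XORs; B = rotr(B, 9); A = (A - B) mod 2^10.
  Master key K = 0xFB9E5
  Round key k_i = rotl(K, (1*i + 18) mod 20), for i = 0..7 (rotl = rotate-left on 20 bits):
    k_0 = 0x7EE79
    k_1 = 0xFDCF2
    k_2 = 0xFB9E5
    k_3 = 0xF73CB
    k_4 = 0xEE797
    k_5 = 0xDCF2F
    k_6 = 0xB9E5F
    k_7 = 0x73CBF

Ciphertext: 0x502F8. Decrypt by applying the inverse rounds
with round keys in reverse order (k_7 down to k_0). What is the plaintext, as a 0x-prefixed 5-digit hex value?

s_0 = ciphertext = 0x502F8
s_1 = InvRound(s_0, k_7) = 0xE426F
s_2 = InvRound(s_1, k_6) = 0x2FD10
s_3 = InvRound(s_2, k_5) = 0xB24C7
s_4 = InvRound(s_3, k_4) = 0x986FD
s_5 = InvRound(s_4, k_3) = 0xDA242
s_6 = InvRound(s_5, k_2) = 0xCD758
s_7 = InvRound(s_6, k_1) = 0x9A55E
s_8 = InvRound(s_7, k_0) = 0xB194A

0xB194A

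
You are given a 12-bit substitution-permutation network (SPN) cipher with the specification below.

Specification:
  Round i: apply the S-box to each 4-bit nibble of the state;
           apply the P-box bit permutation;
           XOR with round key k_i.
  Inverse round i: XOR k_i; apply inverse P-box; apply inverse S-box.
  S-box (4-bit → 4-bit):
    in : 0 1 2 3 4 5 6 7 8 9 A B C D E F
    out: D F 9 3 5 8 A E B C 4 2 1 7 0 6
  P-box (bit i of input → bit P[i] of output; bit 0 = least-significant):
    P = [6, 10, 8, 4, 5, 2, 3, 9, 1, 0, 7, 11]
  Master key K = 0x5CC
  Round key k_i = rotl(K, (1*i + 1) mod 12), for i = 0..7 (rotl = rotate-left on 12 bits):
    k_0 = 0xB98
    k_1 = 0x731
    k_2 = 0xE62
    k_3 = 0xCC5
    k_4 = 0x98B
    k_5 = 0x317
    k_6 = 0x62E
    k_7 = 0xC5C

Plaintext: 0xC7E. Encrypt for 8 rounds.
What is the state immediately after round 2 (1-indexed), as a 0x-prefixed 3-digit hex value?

s_0 = plaintext = 0xC7E
s_1 = Round(s_0, k_0) = 0x996
s_2 = Round(s_1, k_1) = 0x9A9
s_3 = Round(s_2, k_2) = 0x7FA
s_4 = Round(s_3, k_3) = 0x548
s_5 = Round(s_4, k_4) = 0x5F3
s_6 = Round(s_5, k_5) = 0xF5B
s_7 = Round(s_6, k_6) = 0x0AF
s_8 = Round(s_7, k_7) = 0x1D6

0x9A9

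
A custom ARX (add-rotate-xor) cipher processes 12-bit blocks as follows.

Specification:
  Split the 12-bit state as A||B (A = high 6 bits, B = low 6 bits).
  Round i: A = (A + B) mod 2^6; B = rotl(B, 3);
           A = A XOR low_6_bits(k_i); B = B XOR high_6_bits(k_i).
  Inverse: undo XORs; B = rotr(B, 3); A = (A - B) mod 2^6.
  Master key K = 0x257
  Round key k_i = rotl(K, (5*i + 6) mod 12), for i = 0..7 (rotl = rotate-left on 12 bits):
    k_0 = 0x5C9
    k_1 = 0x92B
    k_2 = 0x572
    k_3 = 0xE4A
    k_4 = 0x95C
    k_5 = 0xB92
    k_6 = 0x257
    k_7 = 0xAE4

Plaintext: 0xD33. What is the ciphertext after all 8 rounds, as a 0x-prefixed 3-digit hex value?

s_0 = plaintext = 0xD33
s_1 = Round(s_0, k_0) = 0xB89
s_2 = Round(s_1, k_1) = 0x72D
s_3 = Round(s_2, k_2) = 0xEF8
s_4 = Round(s_3, k_3) = 0xE7E
s_5 = Round(s_4, k_4) = 0xAD2
s_6 = Round(s_5, k_5) = 0xBFC
s_7 = Round(s_6, k_6) = 0xF2E
s_8 = Round(s_7, k_7) = 0x39E

0x39E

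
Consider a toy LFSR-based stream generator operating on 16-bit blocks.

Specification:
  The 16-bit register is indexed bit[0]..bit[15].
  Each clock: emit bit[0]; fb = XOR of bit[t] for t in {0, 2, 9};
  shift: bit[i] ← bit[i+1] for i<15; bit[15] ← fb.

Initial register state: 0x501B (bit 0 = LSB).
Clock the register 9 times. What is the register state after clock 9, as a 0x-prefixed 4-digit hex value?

reg_0 = 0x501B
clock 1: out=1, reg = 0xA80D
clock 2: out=1, reg = 0x5406
clock 3: out=0, reg = 0xAA03
clock 4: out=1, reg = 0x5501
clock 5: out=1, reg = 0xAA80
clock 6: out=0, reg = 0xD540
clock 7: out=0, reg = 0x6AA0
clock 8: out=0, reg = 0xB550
clock 9: out=0, reg = 0x5AA8

0x5AA8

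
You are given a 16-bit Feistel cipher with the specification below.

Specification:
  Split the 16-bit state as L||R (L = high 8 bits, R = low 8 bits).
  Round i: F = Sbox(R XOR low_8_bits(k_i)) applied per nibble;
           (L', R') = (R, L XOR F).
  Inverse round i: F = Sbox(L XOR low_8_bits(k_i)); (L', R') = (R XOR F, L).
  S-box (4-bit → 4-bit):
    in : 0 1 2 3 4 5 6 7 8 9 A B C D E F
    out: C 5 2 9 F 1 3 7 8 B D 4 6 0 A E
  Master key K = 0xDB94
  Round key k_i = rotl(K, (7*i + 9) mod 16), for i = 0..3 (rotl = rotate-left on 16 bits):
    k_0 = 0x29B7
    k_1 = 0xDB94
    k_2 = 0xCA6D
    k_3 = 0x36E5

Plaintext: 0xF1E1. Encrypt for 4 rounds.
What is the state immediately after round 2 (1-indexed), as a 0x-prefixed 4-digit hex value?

0xE292

s_0 = plaintext = 0xF1E1
s_1 = Round(s_0, k_0) = 0xE1E2
s_2 = Round(s_1, k_1) = 0xE292
s_3 = Round(s_2, k_2) = 0x920C
s_4 = Round(s_3, k_3) = 0x0C39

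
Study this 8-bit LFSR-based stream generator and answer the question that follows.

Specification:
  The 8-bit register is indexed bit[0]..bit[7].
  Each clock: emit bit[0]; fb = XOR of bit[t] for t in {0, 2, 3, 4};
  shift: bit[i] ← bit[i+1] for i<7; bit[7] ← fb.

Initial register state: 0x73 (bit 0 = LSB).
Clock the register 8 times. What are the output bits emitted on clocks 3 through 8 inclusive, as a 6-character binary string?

reg_0 = 0x73
clock 1: out=1, reg = 0x39
clock 2: out=1, reg = 0x9C
clock 3: out=0, reg = 0xCE
clock 4: out=0, reg = 0x67
clock 5: out=1, reg = 0x33
clock 6: out=1, reg = 0x19
clock 7: out=1, reg = 0x8C
clock 8: out=0, reg = 0x46

001110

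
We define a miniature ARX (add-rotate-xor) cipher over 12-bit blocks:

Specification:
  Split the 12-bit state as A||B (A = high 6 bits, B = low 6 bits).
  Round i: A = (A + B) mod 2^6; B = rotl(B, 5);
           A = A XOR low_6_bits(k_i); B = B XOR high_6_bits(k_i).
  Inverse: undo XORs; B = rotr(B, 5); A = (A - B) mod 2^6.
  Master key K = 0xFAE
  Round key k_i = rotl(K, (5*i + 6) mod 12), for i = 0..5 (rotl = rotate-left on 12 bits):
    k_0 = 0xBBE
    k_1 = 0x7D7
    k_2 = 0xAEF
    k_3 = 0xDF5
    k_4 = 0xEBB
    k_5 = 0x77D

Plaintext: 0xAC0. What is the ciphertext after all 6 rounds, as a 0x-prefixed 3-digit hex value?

s_0 = plaintext = 0xAC0
s_1 = Round(s_0, k_0) = 0x56E
s_2 = Round(s_1, k_1) = 0x508
s_3 = Round(s_2, k_2) = 0xCEF
s_4 = Round(s_3, k_3) = 0x5C0
s_5 = Round(s_4, k_4) = 0xB3A
s_6 = Round(s_5, k_5) = 0x6C0

0x6C0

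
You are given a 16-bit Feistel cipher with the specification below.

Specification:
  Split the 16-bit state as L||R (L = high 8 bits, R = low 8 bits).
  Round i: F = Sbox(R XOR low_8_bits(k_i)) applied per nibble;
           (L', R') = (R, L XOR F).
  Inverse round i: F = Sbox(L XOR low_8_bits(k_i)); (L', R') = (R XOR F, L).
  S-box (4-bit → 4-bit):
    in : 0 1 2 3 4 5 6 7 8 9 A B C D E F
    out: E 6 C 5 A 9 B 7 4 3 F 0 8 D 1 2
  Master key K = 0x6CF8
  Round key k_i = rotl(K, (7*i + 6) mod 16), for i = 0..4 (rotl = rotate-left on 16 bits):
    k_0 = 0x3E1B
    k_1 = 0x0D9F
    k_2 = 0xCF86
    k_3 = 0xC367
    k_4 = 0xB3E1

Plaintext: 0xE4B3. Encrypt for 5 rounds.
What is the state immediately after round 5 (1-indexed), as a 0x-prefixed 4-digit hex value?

s_0 = plaintext = 0xE4B3
s_1 = Round(s_0, k_0) = 0xB310
s_2 = Round(s_1, k_1) = 0x10F1
s_3 = Round(s_2, k_2) = 0xF167
s_4 = Round(s_3, k_3) = 0x671F
s_5 = Round(s_4, k_4) = 0x1F46

0x1F46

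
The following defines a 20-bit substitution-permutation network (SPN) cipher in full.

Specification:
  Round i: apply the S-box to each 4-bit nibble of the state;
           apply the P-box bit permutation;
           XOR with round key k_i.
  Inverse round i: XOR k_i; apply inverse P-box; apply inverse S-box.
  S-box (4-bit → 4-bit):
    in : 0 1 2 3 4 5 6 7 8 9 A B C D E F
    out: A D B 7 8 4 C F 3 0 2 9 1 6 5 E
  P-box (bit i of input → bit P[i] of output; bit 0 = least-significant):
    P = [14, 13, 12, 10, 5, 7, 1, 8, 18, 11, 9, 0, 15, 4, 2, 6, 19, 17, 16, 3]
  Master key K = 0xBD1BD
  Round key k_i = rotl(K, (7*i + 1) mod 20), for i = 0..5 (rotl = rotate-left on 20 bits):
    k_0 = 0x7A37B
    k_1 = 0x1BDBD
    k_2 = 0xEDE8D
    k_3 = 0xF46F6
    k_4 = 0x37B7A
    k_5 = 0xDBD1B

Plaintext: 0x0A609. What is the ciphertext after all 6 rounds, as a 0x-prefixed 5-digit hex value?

0x4CAEC

s_0 = plaintext = 0x0A609
s_1 = Round(s_0, k_0) = 0x5A0E2
s_2 = Round(s_1, k_1) = 0x0D18E
s_3 = Round(s_2, k_2) = 0x88C30
s_4 = Round(s_3, k_3) = 0x1E244
s_5 = Round(s_4, k_4) = 0xEF677
s_6 = Round(s_5, k_5) = 0x4CAEC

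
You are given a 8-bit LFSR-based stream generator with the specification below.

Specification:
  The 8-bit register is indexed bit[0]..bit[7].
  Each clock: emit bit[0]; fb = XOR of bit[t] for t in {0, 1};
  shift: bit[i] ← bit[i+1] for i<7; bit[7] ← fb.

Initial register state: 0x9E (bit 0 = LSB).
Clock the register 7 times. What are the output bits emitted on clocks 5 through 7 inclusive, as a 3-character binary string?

reg_0 = 0x9E
clock 1: out=0, reg = 0xCF
clock 2: out=1, reg = 0x67
clock 3: out=1, reg = 0x33
clock 4: out=1, reg = 0x19
clock 5: out=1, reg = 0x8C
clock 6: out=0, reg = 0x46
clock 7: out=0, reg = 0xA3

100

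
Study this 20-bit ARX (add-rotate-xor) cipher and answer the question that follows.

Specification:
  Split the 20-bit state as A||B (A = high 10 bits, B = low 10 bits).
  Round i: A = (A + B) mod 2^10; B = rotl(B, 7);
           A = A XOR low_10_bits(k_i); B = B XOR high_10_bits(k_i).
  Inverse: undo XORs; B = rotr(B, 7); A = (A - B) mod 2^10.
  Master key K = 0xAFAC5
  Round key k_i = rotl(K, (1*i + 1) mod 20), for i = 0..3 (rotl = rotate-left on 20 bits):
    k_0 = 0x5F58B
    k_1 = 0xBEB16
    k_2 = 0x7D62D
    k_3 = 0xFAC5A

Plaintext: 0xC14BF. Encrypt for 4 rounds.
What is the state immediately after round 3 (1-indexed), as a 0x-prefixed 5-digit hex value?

s_0 = plaintext = 0xC14BF
s_1 = Round(s_0, k_0) = 0x93EEA
s_2 = Round(s_1, k_1) = 0x8BFA7
s_3 = Round(s_2, k_2) = 0xFEE01
s_4 = Round(s_3, k_3) = 0x69B2B

0xFEE01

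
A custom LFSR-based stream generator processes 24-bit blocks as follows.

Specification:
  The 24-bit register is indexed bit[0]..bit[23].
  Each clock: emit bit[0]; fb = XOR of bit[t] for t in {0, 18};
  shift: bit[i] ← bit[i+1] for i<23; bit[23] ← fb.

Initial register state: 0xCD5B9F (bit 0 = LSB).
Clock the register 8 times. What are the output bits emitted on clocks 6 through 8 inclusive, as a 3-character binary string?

001

reg_0 = 0xCD5B9F
clock 1: out=1, reg = 0x66ADCF
clock 2: out=1, reg = 0x3356E7
clock 3: out=1, reg = 0x99AB73
clock 4: out=1, reg = 0xCCD5B9
clock 5: out=1, reg = 0x666ADC
clock 6: out=0, reg = 0xB3356E
clock 7: out=0, reg = 0x599AB7
clock 8: out=1, reg = 0xACCD5B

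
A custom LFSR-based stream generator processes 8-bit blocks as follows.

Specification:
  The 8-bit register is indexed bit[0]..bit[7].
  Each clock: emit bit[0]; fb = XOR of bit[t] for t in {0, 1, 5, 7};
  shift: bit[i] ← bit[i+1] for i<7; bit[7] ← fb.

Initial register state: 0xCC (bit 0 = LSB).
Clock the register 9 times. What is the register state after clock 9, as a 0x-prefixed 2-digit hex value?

reg_0 = 0xCC
clock 1: out=0, reg = 0xE6
clock 2: out=0, reg = 0xF3
clock 3: out=1, reg = 0x79
clock 4: out=1, reg = 0x3C
clock 5: out=0, reg = 0x9E
clock 6: out=0, reg = 0x4F
clock 7: out=1, reg = 0x27
clock 8: out=1, reg = 0x93
clock 9: out=1, reg = 0xC9

0xC9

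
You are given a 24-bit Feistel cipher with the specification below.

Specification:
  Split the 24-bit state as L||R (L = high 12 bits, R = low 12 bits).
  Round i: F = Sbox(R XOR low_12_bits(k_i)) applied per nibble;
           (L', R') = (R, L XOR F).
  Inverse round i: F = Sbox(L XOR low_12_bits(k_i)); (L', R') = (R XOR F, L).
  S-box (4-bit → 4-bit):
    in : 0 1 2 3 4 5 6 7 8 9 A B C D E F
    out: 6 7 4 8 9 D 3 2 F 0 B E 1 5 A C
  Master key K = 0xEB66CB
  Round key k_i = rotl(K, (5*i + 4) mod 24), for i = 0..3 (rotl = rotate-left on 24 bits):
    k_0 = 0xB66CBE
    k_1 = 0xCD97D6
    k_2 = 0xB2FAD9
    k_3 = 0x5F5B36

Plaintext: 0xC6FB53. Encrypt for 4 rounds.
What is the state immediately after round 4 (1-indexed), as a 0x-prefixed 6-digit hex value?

s_0 = plaintext = 0xC6FB53
s_1 = Round(s_0, k_0) = 0xB53ECA
s_2 = Round(s_1, k_1) = 0xECAB22
s_3 = Round(s_2, k_2) = 0xB22904
s_4 = Round(s_3, k_3) = 0x904FA6

0x904FA6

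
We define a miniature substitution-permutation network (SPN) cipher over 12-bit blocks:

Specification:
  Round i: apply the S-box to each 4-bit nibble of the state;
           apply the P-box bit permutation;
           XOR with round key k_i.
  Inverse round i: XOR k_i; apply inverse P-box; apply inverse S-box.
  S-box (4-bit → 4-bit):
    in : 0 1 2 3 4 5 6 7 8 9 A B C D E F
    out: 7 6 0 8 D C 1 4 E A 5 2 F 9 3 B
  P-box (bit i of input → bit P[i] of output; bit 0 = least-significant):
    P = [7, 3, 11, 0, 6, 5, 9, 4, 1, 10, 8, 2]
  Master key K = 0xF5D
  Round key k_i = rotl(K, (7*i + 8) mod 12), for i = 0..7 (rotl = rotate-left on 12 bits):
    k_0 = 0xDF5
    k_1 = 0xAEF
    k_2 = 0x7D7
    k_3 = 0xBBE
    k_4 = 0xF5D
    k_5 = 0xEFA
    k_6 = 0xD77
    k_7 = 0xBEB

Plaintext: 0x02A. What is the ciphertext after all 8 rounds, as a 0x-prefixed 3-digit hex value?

0xFE5

s_0 = plaintext = 0x02A
s_1 = Round(s_0, k_0) = 0x077
s_2 = Round(s_1, k_1) = 0x5ED
s_3 = Round(s_2, k_2) = 0x632
s_4 = Round(s_3, k_3) = 0xBAC
s_5 = Round(s_4, k_4) = 0x194
s_6 = Round(s_5, k_5) = 0x34B
s_7 = Round(s_6, k_6) = 0xF2B
s_8 = Round(s_7, k_7) = 0xFE5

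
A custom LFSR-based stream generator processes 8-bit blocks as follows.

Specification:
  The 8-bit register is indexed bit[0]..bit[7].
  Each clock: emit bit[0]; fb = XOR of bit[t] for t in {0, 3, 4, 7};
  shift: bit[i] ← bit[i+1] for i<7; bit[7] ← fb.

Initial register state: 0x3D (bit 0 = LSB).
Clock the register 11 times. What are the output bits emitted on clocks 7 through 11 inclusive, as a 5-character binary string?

reg_0 = 0x3D
clock 1: out=1, reg = 0x9E
clock 2: out=0, reg = 0xCF
clock 3: out=1, reg = 0xE7
clock 4: out=1, reg = 0x73
clock 5: out=1, reg = 0x39
clock 6: out=1, reg = 0x9C
clock 7: out=0, reg = 0xCE
clock 8: out=0, reg = 0x67
clock 9: out=1, reg = 0xB3
clock 10: out=1, reg = 0xD9
clock 11: out=1, reg = 0x6C

00111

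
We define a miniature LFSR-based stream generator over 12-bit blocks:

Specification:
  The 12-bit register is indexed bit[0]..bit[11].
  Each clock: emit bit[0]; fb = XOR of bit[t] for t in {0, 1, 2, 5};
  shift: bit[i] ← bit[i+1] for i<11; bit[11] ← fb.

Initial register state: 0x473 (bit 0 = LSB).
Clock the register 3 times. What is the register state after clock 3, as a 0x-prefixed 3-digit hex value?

reg_0 = 0x473
clock 1: out=1, reg = 0xA39
clock 2: out=1, reg = 0x51C
clock 3: out=0, reg = 0xA8E

0xA8E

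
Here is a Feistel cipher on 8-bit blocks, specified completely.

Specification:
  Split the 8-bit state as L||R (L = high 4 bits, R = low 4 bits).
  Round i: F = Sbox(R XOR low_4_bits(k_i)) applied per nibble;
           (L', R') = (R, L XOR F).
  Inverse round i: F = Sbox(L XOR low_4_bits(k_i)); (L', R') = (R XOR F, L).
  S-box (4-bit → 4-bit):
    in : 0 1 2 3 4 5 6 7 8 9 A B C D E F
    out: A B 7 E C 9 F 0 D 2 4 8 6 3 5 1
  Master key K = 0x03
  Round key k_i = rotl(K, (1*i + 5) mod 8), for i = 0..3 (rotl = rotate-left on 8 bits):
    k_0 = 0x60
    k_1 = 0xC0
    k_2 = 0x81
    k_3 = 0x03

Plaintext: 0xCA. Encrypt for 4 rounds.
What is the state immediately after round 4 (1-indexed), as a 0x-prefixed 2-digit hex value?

0x7B

s_0 = plaintext = 0xCA
s_1 = Round(s_0, k_0) = 0xA8
s_2 = Round(s_1, k_1) = 0x87
s_3 = Round(s_2, k_2) = 0x77
s_4 = Round(s_3, k_3) = 0x7B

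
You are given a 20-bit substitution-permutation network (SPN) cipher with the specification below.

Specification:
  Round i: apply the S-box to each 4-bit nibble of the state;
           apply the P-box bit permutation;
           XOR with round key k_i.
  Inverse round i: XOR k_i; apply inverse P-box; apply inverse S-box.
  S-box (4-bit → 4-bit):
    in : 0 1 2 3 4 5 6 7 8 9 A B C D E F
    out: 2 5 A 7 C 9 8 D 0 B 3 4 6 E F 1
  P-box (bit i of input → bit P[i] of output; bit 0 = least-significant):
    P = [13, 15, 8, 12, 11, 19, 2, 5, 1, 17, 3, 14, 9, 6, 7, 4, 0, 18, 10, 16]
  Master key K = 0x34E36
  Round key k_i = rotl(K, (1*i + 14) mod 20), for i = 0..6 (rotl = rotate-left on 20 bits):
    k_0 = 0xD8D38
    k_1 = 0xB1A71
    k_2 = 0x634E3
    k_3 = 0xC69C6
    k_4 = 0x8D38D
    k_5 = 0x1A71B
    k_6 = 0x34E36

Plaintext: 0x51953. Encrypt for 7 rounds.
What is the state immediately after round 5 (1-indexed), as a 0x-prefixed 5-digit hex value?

0x33A22

s_0 = plaintext = 0x51953
s_1 = Round(s_0, k_0) = 0xE669B
s_2 = Round(s_1, k_1) = 0x65740
s_3 = Round(s_2, k_2) = 0x7F6DD
s_4 = Round(s_3, k_3) = 0x5BEE3
s_5 = Round(s_4, k_4) = 0x33A22
s_6 = Round(s_5, k_5) = 0xF31F8
s_7 = Round(s_6, k_6) = 0x344FD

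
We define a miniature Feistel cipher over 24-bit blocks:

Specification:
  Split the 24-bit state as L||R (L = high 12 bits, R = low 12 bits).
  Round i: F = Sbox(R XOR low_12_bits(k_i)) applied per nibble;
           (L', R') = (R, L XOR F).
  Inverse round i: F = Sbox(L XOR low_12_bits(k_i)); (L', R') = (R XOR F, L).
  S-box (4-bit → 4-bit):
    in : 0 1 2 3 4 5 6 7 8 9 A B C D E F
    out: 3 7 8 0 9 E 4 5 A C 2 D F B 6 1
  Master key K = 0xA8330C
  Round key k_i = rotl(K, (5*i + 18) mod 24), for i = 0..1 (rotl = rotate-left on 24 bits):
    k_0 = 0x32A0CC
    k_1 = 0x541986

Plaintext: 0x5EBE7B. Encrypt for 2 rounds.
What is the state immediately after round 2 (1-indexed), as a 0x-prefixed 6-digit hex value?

s_0 = plaintext = 0x5EBE7B
s_1 = Round(s_0, k_0) = 0xE7B33E
s_2 = Round(s_1, k_1) = 0x33ECA1

0x33ECA1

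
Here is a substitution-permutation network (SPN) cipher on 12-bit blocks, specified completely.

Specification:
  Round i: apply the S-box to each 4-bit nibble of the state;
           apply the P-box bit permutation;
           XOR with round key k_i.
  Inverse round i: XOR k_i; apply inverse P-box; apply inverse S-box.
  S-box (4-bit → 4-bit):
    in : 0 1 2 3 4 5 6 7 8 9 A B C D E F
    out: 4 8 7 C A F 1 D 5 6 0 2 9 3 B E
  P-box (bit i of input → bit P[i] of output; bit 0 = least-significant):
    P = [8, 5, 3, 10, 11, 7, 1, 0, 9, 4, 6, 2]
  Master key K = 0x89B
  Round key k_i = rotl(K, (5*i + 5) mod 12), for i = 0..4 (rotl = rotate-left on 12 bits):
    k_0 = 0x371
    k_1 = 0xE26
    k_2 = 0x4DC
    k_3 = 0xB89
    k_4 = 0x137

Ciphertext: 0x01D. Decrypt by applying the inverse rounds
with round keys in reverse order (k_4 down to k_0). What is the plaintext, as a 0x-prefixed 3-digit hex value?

0x272

s_0 = ciphertext = 0x01D
s_1 = InvRound(s_0, k_4) = 0xA02
s_2 = InvRound(s_1, k_3) = 0xAF8
s_3 = InvRound(s_2, k_2) = 0xC64
s_4 = InvRound(s_3, k_1) = 0x80A
s_5 = InvRound(s_4, k_0) = 0x272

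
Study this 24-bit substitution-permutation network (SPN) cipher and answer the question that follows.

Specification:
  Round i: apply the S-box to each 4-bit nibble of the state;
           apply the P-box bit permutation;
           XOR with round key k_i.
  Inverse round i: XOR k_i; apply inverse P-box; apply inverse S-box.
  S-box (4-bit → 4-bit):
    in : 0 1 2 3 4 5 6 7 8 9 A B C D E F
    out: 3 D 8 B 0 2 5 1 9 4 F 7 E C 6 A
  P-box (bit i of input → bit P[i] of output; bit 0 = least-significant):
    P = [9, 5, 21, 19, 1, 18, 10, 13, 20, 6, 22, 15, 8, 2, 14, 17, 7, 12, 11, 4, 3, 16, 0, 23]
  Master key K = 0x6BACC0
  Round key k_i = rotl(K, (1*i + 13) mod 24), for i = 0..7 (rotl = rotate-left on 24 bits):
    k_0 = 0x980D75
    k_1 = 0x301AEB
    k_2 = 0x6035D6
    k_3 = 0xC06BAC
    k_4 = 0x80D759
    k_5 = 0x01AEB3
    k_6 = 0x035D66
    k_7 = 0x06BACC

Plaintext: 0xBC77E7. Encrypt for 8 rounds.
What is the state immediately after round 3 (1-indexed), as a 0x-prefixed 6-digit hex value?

0x5A4B47

s_0 = plaintext = 0xBC77E7
s_1 = Round(s_0, k_0) = 0x8D126C
s_2 = Round(s_1, k_1) = 0x9AD7D1
s_3 = Round(s_2, k_2) = 0x5A4B47
s_4 = Round(s_3, k_3) = 0x91717C
s_5 = Round(s_4, k_4) = 0xF85EEA
s_6 = Round(s_5, k_5) = 0xECA847
s_7 = Round(s_6, k_6) = 0x108673
s_8 = Round(s_7, k_7) = 0xDCA967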